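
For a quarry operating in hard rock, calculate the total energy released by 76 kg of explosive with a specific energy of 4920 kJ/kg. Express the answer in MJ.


373.92 MJ

Energy = mass * specific_energy / 1000
= 76 * 4920 / 1000
= 373920 / 1000
= 373.92 MJ


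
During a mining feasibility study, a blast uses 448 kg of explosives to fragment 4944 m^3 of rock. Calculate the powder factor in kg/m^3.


0.0906 kg/m^3

Powder factor = explosive mass / rock volume
= 448 / 4944
= 0.0906 kg/m^3


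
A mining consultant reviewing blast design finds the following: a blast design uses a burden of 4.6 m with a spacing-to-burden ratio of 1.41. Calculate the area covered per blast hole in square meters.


29.8356 m^2

First, find the spacing:
Spacing = burden * ratio = 4.6 * 1.41
= 6.486 m
Then, calculate the area:
Area = burden * spacing = 4.6 * 6.486
= 29.8356 m^2


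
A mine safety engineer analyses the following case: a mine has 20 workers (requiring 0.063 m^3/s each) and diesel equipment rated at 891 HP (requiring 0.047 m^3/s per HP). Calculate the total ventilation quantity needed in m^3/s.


43.137 m^3/s

Airflow for workers:
Q_people = 20 * 0.063 = 1.26 m^3/s
Airflow for diesel equipment:
Q_diesel = 891 * 0.047 = 41.877 m^3/s
Total ventilation:
Q_total = 1.26 + 41.877
= 43.137 m^3/s


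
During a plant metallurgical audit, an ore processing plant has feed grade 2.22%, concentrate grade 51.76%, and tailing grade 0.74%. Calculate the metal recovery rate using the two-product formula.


67.6336%

Using the two-product formula:
R = 100 * c * (f - t) / (f * (c - t))
Numerator = 100 * 51.76 * (2.22 - 0.74)
= 100 * 51.76 * 1.48
= 7660.48
Denominator = 2.22 * (51.76 - 0.74)
= 2.22 * 51.02
= 113.2644
R = 7660.48 / 113.2644
= 67.6336%


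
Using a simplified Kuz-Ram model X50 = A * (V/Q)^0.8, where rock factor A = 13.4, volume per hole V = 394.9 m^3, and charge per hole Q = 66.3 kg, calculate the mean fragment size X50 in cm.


55.8578 cm

Compute V/Q:
V/Q = 394.9 / 66.3 = 5.956259427
Raise to the power 0.8:
(V/Q)^0.8 = 5.956259427^0.8 = 4.168491155
Multiply by A:
X50 = 13.4 * 4.168491155
= 55.8578 cm


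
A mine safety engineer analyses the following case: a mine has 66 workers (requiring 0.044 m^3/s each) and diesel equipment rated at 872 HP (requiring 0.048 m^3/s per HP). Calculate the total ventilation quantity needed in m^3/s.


44.76 m^3/s

Airflow for workers:
Q_people = 66 * 0.044 = 2.904 m^3/s
Airflow for diesel equipment:
Q_diesel = 872 * 0.048 = 41.856 m^3/s
Total ventilation:
Q_total = 2.904 + 41.856
= 44.76 m^3/s


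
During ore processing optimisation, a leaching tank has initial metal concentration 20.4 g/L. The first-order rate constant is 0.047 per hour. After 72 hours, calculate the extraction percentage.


Compute the exponent:
-k * t = -0.047 * 72 = -3.384
Remaining concentration:
C = 20.4 * exp(-3.384)
= 20.4 * 0.03391153693
= 0.6917953534 g/L
Extracted = 20.4 - 0.6917953534 = 19.70820465 g/L
Extraction % = 19.70820465 / 20.4 * 100
= 96.6088%

96.6088%


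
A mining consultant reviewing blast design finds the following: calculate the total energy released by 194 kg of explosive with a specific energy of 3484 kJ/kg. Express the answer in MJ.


Energy = mass * specific_energy / 1000
= 194 * 3484 / 1000
= 675896 / 1000
= 675.896 MJ

675.896 MJ


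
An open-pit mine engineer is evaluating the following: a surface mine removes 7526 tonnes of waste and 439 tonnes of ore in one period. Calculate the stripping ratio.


Stripping ratio = waste tonnage / ore tonnage
= 7526 / 439
= 17.1435

17.1435


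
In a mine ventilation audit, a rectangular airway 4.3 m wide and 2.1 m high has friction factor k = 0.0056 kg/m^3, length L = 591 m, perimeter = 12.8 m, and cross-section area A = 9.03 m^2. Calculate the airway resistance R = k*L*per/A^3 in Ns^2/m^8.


0.0575 Ns^2/m^8

Compute the numerator:
k * L * per = 0.0056 * 591 * 12.8
= 42.36288
Compute the denominator:
A^3 = 9.03^3 = 736.314327
Resistance:
R = 42.36288 / 736.314327
= 0.0575 Ns^2/m^8


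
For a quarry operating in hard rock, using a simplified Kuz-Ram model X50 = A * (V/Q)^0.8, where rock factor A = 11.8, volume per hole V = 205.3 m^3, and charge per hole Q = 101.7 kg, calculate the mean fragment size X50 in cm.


Compute V/Q:
V/Q = 205.3 / 101.7 = 2.018682399
Raise to the power 0.8:
(V/Q)^0.8 = 2.018682399^0.8 = 1.754100196
Multiply by A:
X50 = 11.8 * 1.754100196
= 20.6984 cm

20.6984 cm


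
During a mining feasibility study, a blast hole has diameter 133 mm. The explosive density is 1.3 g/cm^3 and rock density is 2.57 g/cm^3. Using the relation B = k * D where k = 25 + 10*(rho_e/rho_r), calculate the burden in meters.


3.9978 m

First, compute k:
rho_e / rho_r = 1.3 / 2.57 = 0.5058365759
k = 25 + 10 * 0.5058365759 = 30.05836576
Then, compute burden:
B = k * D / 1000 = 30.05836576 * 133 / 1000
= 3997.762646 / 1000
= 3.9978 m


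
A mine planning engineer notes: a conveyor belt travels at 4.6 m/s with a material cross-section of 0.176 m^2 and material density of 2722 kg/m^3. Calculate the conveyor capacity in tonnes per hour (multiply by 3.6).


7933.4323 t/h

Volumetric flow = speed * area
= 4.6 * 0.176 = 0.8096 m^3/s
Mass flow = volumetric * density
= 0.8096 * 2722 = 2203.7312 kg/s
Convert to t/h: multiply by 3.6
Capacity = 2203.7312 * 3.6
= 7933.4323 t/h


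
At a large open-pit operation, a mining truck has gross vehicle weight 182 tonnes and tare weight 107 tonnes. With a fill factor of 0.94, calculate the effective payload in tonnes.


Maximum payload = gross - tare
= 182 - 107 = 75 tonnes
Effective payload = max payload * fill factor
= 75 * 0.94
= 70.5 tonnes

70.5 tonnes


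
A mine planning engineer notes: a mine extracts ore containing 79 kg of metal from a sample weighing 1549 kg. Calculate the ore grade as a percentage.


Ore grade = (metal mass / ore mass) * 100
= (79 / 1549) * 100
= 0.05100064558 * 100
= 5.1001%

5.1001%


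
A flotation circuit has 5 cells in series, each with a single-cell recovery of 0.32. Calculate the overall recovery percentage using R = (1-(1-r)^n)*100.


Complement of single-cell recovery:
1 - r = 1 - 0.32 = 0.68
Raise to power n:
(1 - r)^5 = 0.68^5 = 0.1453933568
Overall recovery:
R = (1 - 0.1453933568) * 100
= 85.4607%

85.4607%


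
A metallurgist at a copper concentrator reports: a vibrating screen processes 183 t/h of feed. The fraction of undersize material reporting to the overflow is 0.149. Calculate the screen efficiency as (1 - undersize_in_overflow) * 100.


Screen efficiency = (1 - fraction of undersize in overflow) * 100
= (1 - 0.149) * 100
= 0.851 * 100
= 85.1%

85.1%


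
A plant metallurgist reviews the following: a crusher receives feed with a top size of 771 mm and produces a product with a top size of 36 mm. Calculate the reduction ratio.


Reduction ratio = feed size / product size
= 771 / 36
= 21.4167

21.4167


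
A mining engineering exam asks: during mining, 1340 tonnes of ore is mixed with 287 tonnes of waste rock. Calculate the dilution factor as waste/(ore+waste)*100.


Total material = ore + waste
= 1340 + 287 = 1627 tonnes
Dilution = waste / total * 100
= 287 / 1627 * 100
= 0.176398279 * 100
= 17.6398%

17.6398%


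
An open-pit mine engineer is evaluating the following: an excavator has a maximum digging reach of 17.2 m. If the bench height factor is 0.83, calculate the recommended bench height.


Bench height = reach * factor
= 17.2 * 0.83
= 14.276 m

14.276 m


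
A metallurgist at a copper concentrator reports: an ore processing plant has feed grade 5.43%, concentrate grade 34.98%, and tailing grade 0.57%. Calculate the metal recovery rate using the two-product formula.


90.9854%

Using the two-product formula:
R = 100 * c * (f - t) / (f * (c - t))
Numerator = 100 * 34.98 * (5.43 - 0.57)
= 100 * 34.98 * 4.86
= 17000.28
Denominator = 5.43 * (34.98 - 0.57)
= 5.43 * 34.41
= 186.8463
R = 17000.28 / 186.8463
= 90.9854%


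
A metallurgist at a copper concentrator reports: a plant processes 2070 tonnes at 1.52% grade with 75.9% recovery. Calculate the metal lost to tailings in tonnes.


7.5828 tonnes

Total metal in feed:
= 2070 * 1.52 / 100 = 31.464 tonnes
Metal recovered:
= 31.464 * 75.9 / 100 = 23.881176 tonnes
Metal lost to tailings:
= 31.464 - 23.881176
= 7.5828 tonnes


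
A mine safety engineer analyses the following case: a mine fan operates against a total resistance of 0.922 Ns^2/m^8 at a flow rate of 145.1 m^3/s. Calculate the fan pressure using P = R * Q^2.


19411.7972 Pa

Compute Q^2:
Q^2 = 145.1^2 = 21054.01
Compute pressure:
P = R * Q^2 = 0.922 * 21054.01
= 19411.7972 Pa


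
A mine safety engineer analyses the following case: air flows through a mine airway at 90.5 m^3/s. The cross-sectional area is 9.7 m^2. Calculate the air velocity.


Velocity = flow rate / cross-sectional area
= 90.5 / 9.7
= 9.3299 m/s

9.3299 m/s


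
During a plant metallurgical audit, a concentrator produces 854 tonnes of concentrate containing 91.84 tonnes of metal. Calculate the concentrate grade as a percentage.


Grade = (metal in concentrate / concentrate mass) * 100
= (91.84 / 854) * 100
= 0.1075409836 * 100
= 10.7541%

10.7541%


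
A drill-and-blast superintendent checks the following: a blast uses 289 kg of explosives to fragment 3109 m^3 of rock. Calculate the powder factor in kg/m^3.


0.093 kg/m^3

Powder factor = explosive mass / rock volume
= 289 / 3109
= 0.093 kg/m^3


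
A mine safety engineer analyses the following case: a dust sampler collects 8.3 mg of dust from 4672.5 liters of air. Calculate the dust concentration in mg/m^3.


1.7764 mg/m^3

Convert liters to m^3: 1 m^3 = 1000 L
Concentration = mass / volume * 1000
= 8.3 / 4672.5 * 1000
= 0.00177635099 * 1000
= 1.7764 mg/m^3


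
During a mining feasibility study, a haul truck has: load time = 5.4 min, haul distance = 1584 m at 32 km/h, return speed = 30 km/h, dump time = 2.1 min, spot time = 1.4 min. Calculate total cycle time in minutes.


Convert haul speed to m/min: 32 * 1000/60 = 533.3333333 m/min
Haul time = 1584 / 533.3333333 = 2.97 min
Convert return speed to m/min: 30 * 1000/60 = 500 m/min
Return time = 1584 / 500 = 3.168 min
Total cycle time:
= 5.4 + 2.97 + 2.1 + 3.168 + 1.4
= 15.038 min

15.038 min


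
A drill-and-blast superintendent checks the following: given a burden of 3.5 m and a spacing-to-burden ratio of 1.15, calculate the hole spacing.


4.025 m

Spacing = burden * ratio
= 3.5 * 1.15
= 4.025 m


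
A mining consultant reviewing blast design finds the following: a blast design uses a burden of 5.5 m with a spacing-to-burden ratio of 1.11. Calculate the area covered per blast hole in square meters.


33.5775 m^2

First, find the spacing:
Spacing = burden * ratio = 5.5 * 1.11
= 6.105 m
Then, calculate the area:
Area = burden * spacing = 5.5 * 6.105
= 33.5775 m^2


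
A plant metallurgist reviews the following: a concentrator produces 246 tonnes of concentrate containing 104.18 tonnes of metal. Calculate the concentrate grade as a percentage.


42.3496%

Grade = (metal in concentrate / concentrate mass) * 100
= (104.18 / 246) * 100
= 0.423495935 * 100
= 42.3496%


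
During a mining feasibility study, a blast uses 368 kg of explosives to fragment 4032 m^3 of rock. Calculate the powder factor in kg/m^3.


Powder factor = explosive mass / rock volume
= 368 / 4032
= 0.0913 kg/m^3

0.0913 kg/m^3


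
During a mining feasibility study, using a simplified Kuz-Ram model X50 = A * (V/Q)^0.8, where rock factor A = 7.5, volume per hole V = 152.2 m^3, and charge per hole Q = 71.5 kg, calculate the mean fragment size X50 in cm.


13.7261 cm

Compute V/Q:
V/Q = 152.2 / 71.5 = 2.128671329
Raise to the power 0.8:
(V/Q)^0.8 = 2.128671329^0.8 = 1.830150853
Multiply by A:
X50 = 7.5 * 1.830150853
= 13.7261 cm


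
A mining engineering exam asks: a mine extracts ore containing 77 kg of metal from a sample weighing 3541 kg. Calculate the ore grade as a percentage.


Ore grade = (metal mass / ore mass) * 100
= (77 / 3541) * 100
= 0.0217452697 * 100
= 2.1745%

2.1745%


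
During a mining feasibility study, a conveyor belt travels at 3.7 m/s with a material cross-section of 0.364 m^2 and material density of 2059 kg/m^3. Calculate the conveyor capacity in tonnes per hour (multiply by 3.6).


9983.0203 t/h

Volumetric flow = speed * area
= 3.7 * 0.364 = 1.3468 m^3/s
Mass flow = volumetric * density
= 1.3468 * 2059 = 2773.0612 kg/s
Convert to t/h: multiply by 3.6
Capacity = 2773.0612 * 3.6
= 9983.0203 t/h


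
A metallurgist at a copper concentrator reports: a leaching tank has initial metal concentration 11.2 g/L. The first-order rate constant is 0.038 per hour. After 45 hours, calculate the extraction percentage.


Compute the exponent:
-k * t = -0.038 * 45 = -1.71
Remaining concentration:
C = 11.2 * exp(-1.71)
= 11.2 * 0.1808657926
= 2.025696877 g/L
Extracted = 11.2 - 2.025696877 = 9.174303123 g/L
Extraction % = 9.174303123 / 11.2 * 100
= 81.9134%

81.9134%


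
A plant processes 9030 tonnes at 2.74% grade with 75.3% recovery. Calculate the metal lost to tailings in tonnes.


61.1132 tonnes

Total metal in feed:
= 9030 * 2.74 / 100 = 247.422 tonnes
Metal recovered:
= 247.422 * 75.3 / 100 = 186.308766 tonnes
Metal lost to tailings:
= 247.422 - 186.308766
= 61.1132 tonnes


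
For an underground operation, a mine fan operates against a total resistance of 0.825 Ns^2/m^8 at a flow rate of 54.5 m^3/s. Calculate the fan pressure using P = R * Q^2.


Compute Q^2:
Q^2 = 54.5^2 = 2970.25
Compute pressure:
P = R * Q^2 = 0.825 * 2970.25
= 2450.4563 Pa

2450.4563 Pa


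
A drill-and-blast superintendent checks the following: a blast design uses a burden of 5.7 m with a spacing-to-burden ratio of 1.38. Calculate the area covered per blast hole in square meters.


44.8362 m^2

First, find the spacing:
Spacing = burden * ratio = 5.7 * 1.38
= 7.866 m
Then, calculate the area:
Area = burden * spacing = 5.7 * 7.866
= 44.8362 m^2


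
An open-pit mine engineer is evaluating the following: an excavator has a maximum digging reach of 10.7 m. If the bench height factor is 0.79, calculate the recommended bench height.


8.453 m

Bench height = reach * factor
= 10.7 * 0.79
= 8.453 m


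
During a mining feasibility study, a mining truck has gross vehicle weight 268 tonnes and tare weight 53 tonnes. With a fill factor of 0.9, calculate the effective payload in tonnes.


Maximum payload = gross - tare
= 268 - 53 = 215 tonnes
Effective payload = max payload * fill factor
= 215 * 0.9
= 193.5 tonnes

193.5 tonnes


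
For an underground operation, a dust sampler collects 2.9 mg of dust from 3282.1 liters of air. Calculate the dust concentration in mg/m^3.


0.8836 mg/m^3

Convert liters to m^3: 1 m^3 = 1000 L
Concentration = mass / volume * 1000
= 2.9 / 3282.1 * 1000
= 0.0008835806343 * 1000
= 0.8836 mg/m^3


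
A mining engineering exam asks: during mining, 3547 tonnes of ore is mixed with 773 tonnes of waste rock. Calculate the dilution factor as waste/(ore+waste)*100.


17.8935%

Total material = ore + waste
= 3547 + 773 = 4320 tonnes
Dilution = waste / total * 100
= 773 / 4320 * 100
= 0.1789351852 * 100
= 17.8935%


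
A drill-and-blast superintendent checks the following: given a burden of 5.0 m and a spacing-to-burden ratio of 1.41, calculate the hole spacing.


7.05 m

Spacing = burden * ratio
= 5.0 * 1.41
= 7.05 m


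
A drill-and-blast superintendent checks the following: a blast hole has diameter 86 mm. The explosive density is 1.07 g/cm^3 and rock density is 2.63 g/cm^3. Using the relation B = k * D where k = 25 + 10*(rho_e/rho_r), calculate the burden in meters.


2.4999 m

First, compute k:
rho_e / rho_r = 1.07 / 2.63 = 0.4068441065
k = 25 + 10 * 0.4068441065 = 29.06844106
Then, compute burden:
B = k * D / 1000 = 29.06844106 * 86 / 1000
= 2499.885932 / 1000
= 2.4999 m


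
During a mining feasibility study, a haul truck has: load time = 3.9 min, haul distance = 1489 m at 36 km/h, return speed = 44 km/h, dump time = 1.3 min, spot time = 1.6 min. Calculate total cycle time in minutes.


11.3121 min

Convert haul speed to m/min: 36 * 1000/60 = 600 m/min
Haul time = 1489 / 600 = 2.481666667 min
Convert return speed to m/min: 44 * 1000/60 = 733.3333333 m/min
Return time = 1489 / 733.3333333 = 2.030454545 min
Total cycle time:
= 3.9 + 2.481666667 + 1.3 + 2.030454545 + 1.6
= 11.3121 min


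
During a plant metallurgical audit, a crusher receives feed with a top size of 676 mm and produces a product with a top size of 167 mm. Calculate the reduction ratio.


4.0479

Reduction ratio = feed size / product size
= 676 / 167
= 4.0479


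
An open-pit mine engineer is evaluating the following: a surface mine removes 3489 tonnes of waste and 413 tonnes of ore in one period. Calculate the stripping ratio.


8.4479

Stripping ratio = waste tonnage / ore tonnage
= 3489 / 413
= 8.4479


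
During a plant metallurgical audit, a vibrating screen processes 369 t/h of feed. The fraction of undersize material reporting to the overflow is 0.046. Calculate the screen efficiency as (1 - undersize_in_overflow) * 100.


95.4%

Screen efficiency = (1 - fraction of undersize in overflow) * 100
= (1 - 0.046) * 100
= 0.954 * 100
= 95.4%


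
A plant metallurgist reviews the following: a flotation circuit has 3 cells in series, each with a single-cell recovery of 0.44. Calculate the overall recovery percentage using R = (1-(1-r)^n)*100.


82.4384%

Complement of single-cell recovery:
1 - r = 1 - 0.44 = 0.56
Raise to power n:
(1 - r)^3 = 0.56^3 = 0.175616
Overall recovery:
R = (1 - 0.175616) * 100
= 82.4384%


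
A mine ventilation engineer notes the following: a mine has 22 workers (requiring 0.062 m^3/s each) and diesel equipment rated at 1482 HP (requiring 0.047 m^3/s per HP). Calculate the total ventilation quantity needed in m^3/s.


71.018 m^3/s

Airflow for workers:
Q_people = 22 * 0.062 = 1.364 m^3/s
Airflow for diesel equipment:
Q_diesel = 1482 * 0.047 = 69.654 m^3/s
Total ventilation:
Q_total = 1.364 + 69.654
= 71.018 m^3/s


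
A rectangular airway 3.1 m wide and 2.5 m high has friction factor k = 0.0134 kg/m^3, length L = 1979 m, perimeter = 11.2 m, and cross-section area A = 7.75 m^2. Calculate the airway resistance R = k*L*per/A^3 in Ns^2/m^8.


Compute the numerator:
k * L * per = 0.0134 * 1979 * 11.2
= 297.00832
Compute the denominator:
A^3 = 7.75^3 = 465.484375
Resistance:
R = 297.00832 / 465.484375
= 0.6381 Ns^2/m^8

0.6381 Ns^2/m^8


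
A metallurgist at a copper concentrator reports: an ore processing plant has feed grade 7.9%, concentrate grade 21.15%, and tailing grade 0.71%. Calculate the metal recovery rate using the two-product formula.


Using the two-product formula:
R = 100 * c * (f - t) / (f * (c - t))
Numerator = 100 * 21.15 * (7.9 - 0.71)
= 100 * 21.15 * 7.19
= 15206.85
Denominator = 7.9 * (21.15 - 0.71)
= 7.9 * 20.44
= 161.476
R = 15206.85 / 161.476
= 94.1741%

94.1741%


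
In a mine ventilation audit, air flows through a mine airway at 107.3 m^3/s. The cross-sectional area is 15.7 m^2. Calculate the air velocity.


Velocity = flow rate / cross-sectional area
= 107.3 / 15.7
= 6.8344 m/s

6.8344 m/s


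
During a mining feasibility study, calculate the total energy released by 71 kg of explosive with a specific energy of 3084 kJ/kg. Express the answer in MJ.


Energy = mass * specific_energy / 1000
= 71 * 3084 / 1000
= 218964 / 1000
= 218.964 MJ

218.964 MJ


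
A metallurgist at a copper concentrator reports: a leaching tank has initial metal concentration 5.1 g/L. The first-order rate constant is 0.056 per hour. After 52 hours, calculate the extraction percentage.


94.5633%

Compute the exponent:
-k * t = -0.056 * 52 = -2.912
Remaining concentration:
C = 5.1 * exp(-2.912)
= 5.1 * 0.05436688729
= 0.2772711252 g/L
Extracted = 5.1 - 0.2772711252 = 4.822728875 g/L
Extraction % = 4.822728875 / 5.1 * 100
= 94.5633%


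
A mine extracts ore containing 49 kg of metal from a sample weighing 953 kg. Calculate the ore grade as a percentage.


Ore grade = (metal mass / ore mass) * 100
= (49 / 953) * 100
= 0.05141657922 * 100
= 5.1417%

5.1417%


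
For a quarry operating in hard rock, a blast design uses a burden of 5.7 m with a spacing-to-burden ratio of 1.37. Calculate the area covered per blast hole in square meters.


First, find the spacing:
Spacing = burden * ratio = 5.7 * 1.37
= 7.809 m
Then, calculate the area:
Area = burden * spacing = 5.7 * 7.809
= 44.5113 m^2

44.5113 m^2


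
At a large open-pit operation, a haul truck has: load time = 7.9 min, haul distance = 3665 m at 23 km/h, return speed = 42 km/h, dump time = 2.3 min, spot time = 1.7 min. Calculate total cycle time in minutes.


Convert haul speed to m/min: 23 * 1000/60 = 383.3333333 m/min
Haul time = 3665 / 383.3333333 = 9.560869565 min
Convert return speed to m/min: 42 * 1000/60 = 700 m/min
Return time = 3665 / 700 = 5.235714286 min
Total cycle time:
= 7.9 + 9.560869565 + 2.3 + 5.235714286 + 1.7
= 26.6966 min

26.6966 min


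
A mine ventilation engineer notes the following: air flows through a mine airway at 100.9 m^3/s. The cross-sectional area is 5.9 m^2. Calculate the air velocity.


17.1017 m/s

Velocity = flow rate / cross-sectional area
= 100.9 / 5.9
= 17.1017 m/s


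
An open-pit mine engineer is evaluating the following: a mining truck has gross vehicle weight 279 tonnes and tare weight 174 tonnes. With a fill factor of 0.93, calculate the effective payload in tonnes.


Maximum payload = gross - tare
= 279 - 174 = 105 tonnes
Effective payload = max payload * fill factor
= 105 * 0.93
= 97.65 tonnes

97.65 tonnes


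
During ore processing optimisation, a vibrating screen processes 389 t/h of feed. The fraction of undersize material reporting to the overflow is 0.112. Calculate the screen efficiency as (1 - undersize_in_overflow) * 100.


Screen efficiency = (1 - fraction of undersize in overflow) * 100
= (1 - 0.112) * 100
= 0.888 * 100
= 88.8%

88.8%


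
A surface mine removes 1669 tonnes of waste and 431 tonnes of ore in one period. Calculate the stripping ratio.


Stripping ratio = waste tonnage / ore tonnage
= 1669 / 431
= 3.8724

3.8724


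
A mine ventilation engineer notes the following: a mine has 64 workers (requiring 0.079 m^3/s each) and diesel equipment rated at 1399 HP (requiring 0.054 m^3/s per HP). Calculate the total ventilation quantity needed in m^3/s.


Airflow for workers:
Q_people = 64 * 0.079 = 5.056 m^3/s
Airflow for diesel equipment:
Q_diesel = 1399 * 0.054 = 75.546 m^3/s
Total ventilation:
Q_total = 5.056 + 75.546
= 80.602 m^3/s

80.602 m^3/s


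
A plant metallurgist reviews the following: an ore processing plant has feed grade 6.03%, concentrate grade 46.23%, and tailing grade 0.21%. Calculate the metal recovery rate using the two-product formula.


96.9578%

Using the two-product formula:
R = 100 * c * (f - t) / (f * (c - t))
Numerator = 100 * 46.23 * (6.03 - 0.21)
= 100 * 46.23 * 5.82
= 26905.86
Denominator = 6.03 * (46.23 - 0.21)
= 6.03 * 46.02
= 277.5006
R = 26905.86 / 277.5006
= 96.9578%


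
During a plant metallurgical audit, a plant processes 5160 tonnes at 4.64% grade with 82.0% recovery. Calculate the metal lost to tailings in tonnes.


Total metal in feed:
= 5160 * 4.64 / 100 = 239.424 tonnes
Metal recovered:
= 239.424 * 82.0 / 100 = 196.32768 tonnes
Metal lost to tailings:
= 239.424 - 196.32768
= 43.0963 tonnes

43.0963 tonnes


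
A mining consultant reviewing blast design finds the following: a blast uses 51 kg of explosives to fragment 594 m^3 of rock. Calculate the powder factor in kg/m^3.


0.0859 kg/m^3

Powder factor = explosive mass / rock volume
= 51 / 594
= 0.0859 kg/m^3


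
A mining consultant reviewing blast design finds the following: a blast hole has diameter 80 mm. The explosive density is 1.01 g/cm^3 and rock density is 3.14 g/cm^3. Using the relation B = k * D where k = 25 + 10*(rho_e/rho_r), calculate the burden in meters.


First, compute k:
rho_e / rho_r = 1.01 / 3.14 = 0.321656051
k = 25 + 10 * 0.321656051 = 28.21656051
Then, compute burden:
B = k * D / 1000 = 28.21656051 * 80 / 1000
= 2257.324841 / 1000
= 2.2573 m

2.2573 m


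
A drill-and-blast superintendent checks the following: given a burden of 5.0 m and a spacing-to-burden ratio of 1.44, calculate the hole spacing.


7.2 m

Spacing = burden * ratio
= 5.0 * 1.44
= 7.2 m


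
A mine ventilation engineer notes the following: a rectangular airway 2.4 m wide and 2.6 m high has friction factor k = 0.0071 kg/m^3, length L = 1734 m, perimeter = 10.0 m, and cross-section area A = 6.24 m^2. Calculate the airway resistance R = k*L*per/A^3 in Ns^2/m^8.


Compute the numerator:
k * L * per = 0.0071 * 1734 * 10.0
= 123.114
Compute the denominator:
A^3 = 6.24^3 = 242.970624
Resistance:
R = 123.114 / 242.970624
= 0.5067 Ns^2/m^8

0.5067 Ns^2/m^8


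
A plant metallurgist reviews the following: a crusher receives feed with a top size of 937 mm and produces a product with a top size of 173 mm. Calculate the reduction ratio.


Reduction ratio = feed size / product size
= 937 / 173
= 5.4162

5.4162


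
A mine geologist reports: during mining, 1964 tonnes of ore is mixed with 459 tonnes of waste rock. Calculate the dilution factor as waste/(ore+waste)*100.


Total material = ore + waste
= 1964 + 459 = 2423 tonnes
Dilution = waste / total * 100
= 459 / 2423 * 100
= 0.1894345852 * 100
= 18.9435%

18.9435%


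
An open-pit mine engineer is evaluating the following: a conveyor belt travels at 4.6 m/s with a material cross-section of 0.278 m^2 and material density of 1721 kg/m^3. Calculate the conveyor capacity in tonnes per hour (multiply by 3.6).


Volumetric flow = speed * area
= 4.6 * 0.278 = 1.2788 m^3/s
Mass flow = volumetric * density
= 1.2788 * 1721 = 2200.8148 kg/s
Convert to t/h: multiply by 3.6
Capacity = 2200.8148 * 3.6
= 7922.9333 t/h

7922.9333 t/h


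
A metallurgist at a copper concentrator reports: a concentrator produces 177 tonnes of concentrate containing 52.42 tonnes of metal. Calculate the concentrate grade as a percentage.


29.6158%

Grade = (metal in concentrate / concentrate mass) * 100
= (52.42 / 177) * 100
= 0.2961581921 * 100
= 29.6158%


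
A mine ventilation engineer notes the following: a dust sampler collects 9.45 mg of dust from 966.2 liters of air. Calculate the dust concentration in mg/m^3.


Convert liters to m^3: 1 m^3 = 1000 L
Concentration = mass / volume * 1000
= 9.45 / 966.2 * 1000
= 0.00978058373 * 1000
= 9.7806 mg/m^3

9.7806 mg/m^3


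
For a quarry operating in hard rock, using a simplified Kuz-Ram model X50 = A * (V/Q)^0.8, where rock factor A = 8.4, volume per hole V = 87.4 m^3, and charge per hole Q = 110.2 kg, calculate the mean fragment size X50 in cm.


6.9782 cm

Compute V/Q:
V/Q = 87.4 / 110.2 = 0.7931034483
Raise to the power 0.8:
(V/Q)^0.8 = 0.7931034483^0.8 = 0.8307376057
Multiply by A:
X50 = 8.4 * 0.8307376057
= 6.9782 cm


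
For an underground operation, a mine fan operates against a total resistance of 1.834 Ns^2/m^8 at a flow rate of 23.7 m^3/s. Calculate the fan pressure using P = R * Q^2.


Compute Q^2:
Q^2 = 23.7^2 = 561.69
Compute pressure:
P = R * Q^2 = 1.834 * 561.69
= 1030.1395 Pa

1030.1395 Pa


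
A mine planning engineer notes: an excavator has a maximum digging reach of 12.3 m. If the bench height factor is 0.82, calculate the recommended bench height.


10.086 m

Bench height = reach * factor
= 12.3 * 0.82
= 10.086 m


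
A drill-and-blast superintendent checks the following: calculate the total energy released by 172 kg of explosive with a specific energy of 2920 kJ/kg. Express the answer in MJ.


502.24 MJ

Energy = mass * specific_energy / 1000
= 172 * 2920 / 1000
= 502240 / 1000
= 502.24 MJ


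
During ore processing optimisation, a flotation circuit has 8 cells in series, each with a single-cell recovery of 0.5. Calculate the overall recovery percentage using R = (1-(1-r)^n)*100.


Complement of single-cell recovery:
1 - r = 1 - 0.5 = 0.5
Raise to power n:
(1 - r)^8 = 0.5^8 = 0.00390625
Overall recovery:
R = (1 - 0.00390625) * 100
= 99.6094%

99.6094%


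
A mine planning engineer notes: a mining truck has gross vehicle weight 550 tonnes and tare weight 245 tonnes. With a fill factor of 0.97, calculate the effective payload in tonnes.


Maximum payload = gross - tare
= 550 - 245 = 305 tonnes
Effective payload = max payload * fill factor
= 305 * 0.97
= 295.85 tonnes

295.85 tonnes


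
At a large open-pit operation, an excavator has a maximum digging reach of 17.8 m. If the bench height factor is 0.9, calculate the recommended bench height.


16.02 m

Bench height = reach * factor
= 17.8 * 0.9
= 16.02 m


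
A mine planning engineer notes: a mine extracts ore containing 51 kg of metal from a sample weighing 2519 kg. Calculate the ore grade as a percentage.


Ore grade = (metal mass / ore mass) * 100
= (51 / 2519) * 100
= 0.02024612942 * 100
= 2.0246%

2.0246%


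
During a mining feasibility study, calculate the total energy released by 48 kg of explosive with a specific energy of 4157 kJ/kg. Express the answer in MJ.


199.536 MJ

Energy = mass * specific_energy / 1000
= 48 * 4157 / 1000
= 199536 / 1000
= 199.536 MJ


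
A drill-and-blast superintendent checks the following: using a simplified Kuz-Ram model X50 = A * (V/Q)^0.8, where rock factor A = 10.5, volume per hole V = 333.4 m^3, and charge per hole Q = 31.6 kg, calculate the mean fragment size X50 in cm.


Compute V/Q:
V/Q = 333.4 / 31.6 = 10.55063291
Raise to the power 0.8:
(V/Q)^0.8 = 10.55063291^0.8 = 6.586016438
Multiply by A:
X50 = 10.5 * 6.586016438
= 69.1532 cm

69.1532 cm


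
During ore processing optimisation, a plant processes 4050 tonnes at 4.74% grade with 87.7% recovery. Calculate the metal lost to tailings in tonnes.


Total metal in feed:
= 4050 * 4.74 / 100 = 191.97 tonnes
Metal recovered:
= 191.97 * 87.7 / 100 = 168.35769 tonnes
Metal lost to tailings:
= 191.97 - 168.35769
= 23.6123 tonnes

23.6123 tonnes


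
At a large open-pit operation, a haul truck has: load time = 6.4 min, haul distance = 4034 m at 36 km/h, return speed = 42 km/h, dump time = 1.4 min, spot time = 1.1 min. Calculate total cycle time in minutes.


Convert haul speed to m/min: 36 * 1000/60 = 600 m/min
Haul time = 4034 / 600 = 6.723333333 min
Convert return speed to m/min: 42 * 1000/60 = 700 m/min
Return time = 4034 / 700 = 5.762857143 min
Total cycle time:
= 6.4 + 6.723333333 + 1.4 + 5.762857143 + 1.1
= 21.3862 min

21.3862 min


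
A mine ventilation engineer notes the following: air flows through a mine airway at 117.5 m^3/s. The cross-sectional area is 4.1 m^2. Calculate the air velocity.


28.6585 m/s

Velocity = flow rate / cross-sectional area
= 117.5 / 4.1
= 28.6585 m/s


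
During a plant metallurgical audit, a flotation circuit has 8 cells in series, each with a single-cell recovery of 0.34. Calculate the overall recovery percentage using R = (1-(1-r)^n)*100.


96.3996%

Complement of single-cell recovery:
1 - r = 1 - 0.34 = 0.66
Raise to power n:
(1 - r)^8 = 0.66^8 = 0.03600406063
Overall recovery:
R = (1 - 0.03600406063) * 100
= 96.3996%


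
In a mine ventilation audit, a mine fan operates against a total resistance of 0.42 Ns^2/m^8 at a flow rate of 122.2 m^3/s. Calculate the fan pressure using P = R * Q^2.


Compute Q^2:
Q^2 = 122.2^2 = 14932.84
Compute pressure:
P = R * Q^2 = 0.42 * 14932.84
= 6271.7928 Pa

6271.7928 Pa


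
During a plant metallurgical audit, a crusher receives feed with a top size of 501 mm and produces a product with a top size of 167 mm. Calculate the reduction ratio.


3.0

Reduction ratio = feed size / product size
= 501 / 167
= 3.0


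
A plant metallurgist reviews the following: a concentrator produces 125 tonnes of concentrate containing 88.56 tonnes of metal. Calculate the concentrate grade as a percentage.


70.848%

Grade = (metal in concentrate / concentrate mass) * 100
= (88.56 / 125) * 100
= 0.70848 * 100
= 70.848%


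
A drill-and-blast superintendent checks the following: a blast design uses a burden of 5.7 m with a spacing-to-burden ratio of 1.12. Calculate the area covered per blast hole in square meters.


First, find the spacing:
Spacing = burden * ratio = 5.7 * 1.12
= 6.384 m
Then, calculate the area:
Area = burden * spacing = 5.7 * 6.384
= 36.3888 m^2

36.3888 m^2


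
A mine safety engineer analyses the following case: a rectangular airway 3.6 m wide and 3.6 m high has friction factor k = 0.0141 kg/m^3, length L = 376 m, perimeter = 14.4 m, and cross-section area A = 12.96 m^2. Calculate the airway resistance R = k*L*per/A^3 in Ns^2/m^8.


Compute the numerator:
k * L * per = 0.0141 * 376 * 14.4
= 76.34304
Compute the denominator:
A^3 = 12.96^3 = 2176.782336
Resistance:
R = 76.34304 / 2176.782336
= 0.0351 Ns^2/m^8

0.0351 Ns^2/m^8


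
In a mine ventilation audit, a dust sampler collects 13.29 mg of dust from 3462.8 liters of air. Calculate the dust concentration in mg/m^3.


Convert liters to m^3: 1 m^3 = 1000 L
Concentration = mass / volume * 1000
= 13.29 / 3462.8 * 1000
= 0.003837934619 * 1000
= 3.8379 mg/m^3

3.8379 mg/m^3


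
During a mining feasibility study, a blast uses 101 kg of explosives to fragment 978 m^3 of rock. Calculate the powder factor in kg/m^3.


0.1033 kg/m^3

Powder factor = explosive mass / rock volume
= 101 / 978
= 0.1033 kg/m^3


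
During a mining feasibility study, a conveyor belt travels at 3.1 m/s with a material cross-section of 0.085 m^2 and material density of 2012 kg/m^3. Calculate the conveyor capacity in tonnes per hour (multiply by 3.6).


1908.5832 t/h

Volumetric flow = speed * area
= 3.1 * 0.085 = 0.2635 m^3/s
Mass flow = volumetric * density
= 0.2635 * 2012 = 530.162 kg/s
Convert to t/h: multiply by 3.6
Capacity = 530.162 * 3.6
= 1908.5832 t/h


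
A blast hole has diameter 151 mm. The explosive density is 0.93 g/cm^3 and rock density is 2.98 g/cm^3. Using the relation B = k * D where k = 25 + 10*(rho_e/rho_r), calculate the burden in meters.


First, compute k:
rho_e / rho_r = 0.93 / 2.98 = 0.3120805369
k = 25 + 10 * 0.3120805369 = 28.12080537
Then, compute burden:
B = k * D / 1000 = 28.12080537 * 151 / 1000
= 4246.241611 / 1000
= 4.2462 m

4.2462 m


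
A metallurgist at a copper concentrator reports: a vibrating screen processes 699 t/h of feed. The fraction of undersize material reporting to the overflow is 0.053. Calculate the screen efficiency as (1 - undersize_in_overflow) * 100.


94.7%

Screen efficiency = (1 - fraction of undersize in overflow) * 100
= (1 - 0.053) * 100
= 0.947 * 100
= 94.7%


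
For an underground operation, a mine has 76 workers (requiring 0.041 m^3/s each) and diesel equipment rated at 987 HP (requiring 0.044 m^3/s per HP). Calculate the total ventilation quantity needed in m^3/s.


Airflow for workers:
Q_people = 76 * 0.041 = 3.116 m^3/s
Airflow for diesel equipment:
Q_diesel = 987 * 0.044 = 43.428 m^3/s
Total ventilation:
Q_total = 3.116 + 43.428
= 46.544 m^3/s

46.544 m^3/s


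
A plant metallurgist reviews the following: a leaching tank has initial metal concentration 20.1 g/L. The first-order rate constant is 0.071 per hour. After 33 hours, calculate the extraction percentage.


90.3961%

Compute the exponent:
-k * t = -0.071 * 33 = -2.343
Remaining concentration:
C = 20.1 * exp(-2.343)
= 20.1 * 0.09603908836
= 1.930385676 g/L
Extracted = 20.1 - 1.930385676 = 18.16961432 g/L
Extraction % = 18.16961432 / 20.1 * 100
= 90.3961%


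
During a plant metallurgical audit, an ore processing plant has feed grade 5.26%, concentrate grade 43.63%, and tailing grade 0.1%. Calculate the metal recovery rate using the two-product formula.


Using the two-product formula:
R = 100 * c * (f - t) / (f * (c - t))
Numerator = 100 * 43.63 * (5.26 - 0.1)
= 100 * 43.63 * 5.16
= 22513.08
Denominator = 5.26 * (43.63 - 0.1)
= 5.26 * 43.53
= 228.9678
R = 22513.08 / 228.9678
= 98.3242%

98.3242%


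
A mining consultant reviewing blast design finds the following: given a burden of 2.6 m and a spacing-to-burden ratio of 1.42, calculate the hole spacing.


Spacing = burden * ratio
= 2.6 * 1.42
= 3.692 m

3.692 m


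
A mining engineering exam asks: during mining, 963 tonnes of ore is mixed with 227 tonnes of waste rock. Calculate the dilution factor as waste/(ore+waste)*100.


Total material = ore + waste
= 963 + 227 = 1190 tonnes
Dilution = waste / total * 100
= 227 / 1190 * 100
= 0.1907563025 * 100
= 19.0756%

19.0756%


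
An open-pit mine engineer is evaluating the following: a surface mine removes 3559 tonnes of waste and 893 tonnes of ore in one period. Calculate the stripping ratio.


3.9854

Stripping ratio = waste tonnage / ore tonnage
= 3559 / 893
= 3.9854


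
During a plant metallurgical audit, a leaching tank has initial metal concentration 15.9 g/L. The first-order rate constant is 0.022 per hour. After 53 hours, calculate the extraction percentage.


68.8389%

Compute the exponent:
-k * t = -0.022 * 53 = -1.166
Remaining concentration:
C = 15.9 * exp(-1.166)
= 15.9 * 0.3116108953
= 4.954613235 g/L
Extracted = 15.9 - 4.954613235 = 10.94538677 g/L
Extraction % = 10.94538677 / 15.9 * 100
= 68.8389%


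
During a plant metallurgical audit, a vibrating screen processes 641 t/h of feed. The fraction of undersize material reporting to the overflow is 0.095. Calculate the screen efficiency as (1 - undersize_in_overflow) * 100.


90.5%

Screen efficiency = (1 - fraction of undersize in overflow) * 100
= (1 - 0.095) * 100
= 0.905 * 100
= 90.5%


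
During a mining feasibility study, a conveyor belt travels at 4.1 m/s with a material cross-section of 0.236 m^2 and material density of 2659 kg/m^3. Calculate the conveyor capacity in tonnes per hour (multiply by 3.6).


Volumetric flow = speed * area
= 4.1 * 0.236 = 0.9676 m^3/s
Mass flow = volumetric * density
= 0.9676 * 2659 = 2572.8484 kg/s
Convert to t/h: multiply by 3.6
Capacity = 2572.8484 * 3.6
= 9262.2542 t/h

9262.2542 t/h


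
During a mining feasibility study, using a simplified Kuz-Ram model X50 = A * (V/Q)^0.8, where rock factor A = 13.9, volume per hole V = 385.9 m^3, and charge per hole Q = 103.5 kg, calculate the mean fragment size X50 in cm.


Compute V/Q:
V/Q = 385.9 / 103.5 = 3.728502415
Raise to the power 0.8:
(V/Q)^0.8 = 3.728502415^0.8 = 2.865679012
Multiply by A:
X50 = 13.9 * 2.865679012
= 39.8329 cm

39.8329 cm


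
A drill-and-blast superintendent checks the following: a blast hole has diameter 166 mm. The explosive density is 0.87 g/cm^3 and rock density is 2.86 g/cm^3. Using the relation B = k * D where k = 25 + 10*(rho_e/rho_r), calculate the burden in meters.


4.655 m

First, compute k:
rho_e / rho_r = 0.87 / 2.86 = 0.3041958042
k = 25 + 10 * 0.3041958042 = 28.04195804
Then, compute burden:
B = k * D / 1000 = 28.04195804 * 166 / 1000
= 4654.965035 / 1000
= 4.655 m


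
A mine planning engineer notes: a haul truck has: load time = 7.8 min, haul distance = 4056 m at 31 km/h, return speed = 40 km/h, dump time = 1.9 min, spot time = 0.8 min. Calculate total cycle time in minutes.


Convert haul speed to m/min: 31 * 1000/60 = 516.6666667 m/min
Haul time = 4056 / 516.6666667 = 7.850322581 min
Convert return speed to m/min: 40 * 1000/60 = 666.6666667 m/min
Return time = 4056 / 666.6666667 = 6.084 min
Total cycle time:
= 7.8 + 7.850322581 + 1.9 + 6.084 + 0.8
= 24.4343 min

24.4343 min


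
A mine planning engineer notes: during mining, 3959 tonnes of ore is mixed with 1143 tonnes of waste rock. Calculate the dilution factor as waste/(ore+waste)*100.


Total material = ore + waste
= 3959 + 1143 = 5102 tonnes
Dilution = waste / total * 100
= 1143 / 5102 * 100
= 0.2240297922 * 100
= 22.403%

22.403%


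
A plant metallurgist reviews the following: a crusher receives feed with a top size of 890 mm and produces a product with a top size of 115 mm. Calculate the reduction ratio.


7.7391

Reduction ratio = feed size / product size
= 890 / 115
= 7.7391
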